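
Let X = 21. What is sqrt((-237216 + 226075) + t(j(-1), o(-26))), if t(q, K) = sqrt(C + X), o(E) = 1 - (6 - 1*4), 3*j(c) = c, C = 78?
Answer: sqrt(-11141 + 3*sqrt(11)) ≈ 105.5*I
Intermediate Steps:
j(c) = c/3
o(E) = -1 (o(E) = 1 - (6 - 4) = 1 - 1*2 = 1 - 2 = -1)
t(q, K) = 3*sqrt(11) (t(q, K) = sqrt(78 + 21) = sqrt(99) = 3*sqrt(11))
sqrt((-237216 + 226075) + t(j(-1), o(-26))) = sqrt((-237216 + 226075) + 3*sqrt(11)) = sqrt(-11141 + 3*sqrt(11))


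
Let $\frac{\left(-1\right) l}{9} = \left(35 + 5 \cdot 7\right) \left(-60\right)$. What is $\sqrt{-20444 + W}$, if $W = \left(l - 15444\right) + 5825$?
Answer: $\sqrt{7737} \approx 87.96$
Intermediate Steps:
$l = 37800$ ($l = - 9 \left(35 + 5 \cdot 7\right) \left(-60\right) = - 9 \left(35 + 35\right) \left(-60\right) = - 9 \cdot 70 \left(-60\right) = \left(-9\right) \left(-4200\right) = 37800$)
$W = 28181$ ($W = \left(37800 - 15444\right) + 5825 = 22356 + 5825 = 28181$)
$\sqrt{-20444 + W} = \sqrt{-20444 + 28181} = \sqrt{7737}$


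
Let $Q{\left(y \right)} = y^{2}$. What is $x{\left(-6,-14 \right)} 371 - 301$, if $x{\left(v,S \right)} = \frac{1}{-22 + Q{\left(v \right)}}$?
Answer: $- \frac{549}{2} \approx -274.5$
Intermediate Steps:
$x{\left(v,S \right)} = \frac{1}{-22 + v^{2}}$
$x{\left(-6,-14 \right)} 371 - 301 = \frac{1}{-22 + \left(-6\right)^{2}} \cdot 371 - 301 = \frac{1}{-22 + 36} \cdot 371 - 301 = \frac{1}{14} \cdot 371 - 301 = \frac{53}{2} - 301 = - \frac{549}{2}$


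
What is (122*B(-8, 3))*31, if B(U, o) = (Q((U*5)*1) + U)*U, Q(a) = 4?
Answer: 121024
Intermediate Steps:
B(U, o) = U*(4 + U) (B(U, o) = (4 + U)*U = U*(4 + U))
(122*B(-8, 3))*31 = (122*(-8*(4 - 8)))*31 = (122*(-8*(-4)))*31 = (122*32)*31 = 3904*31 = 121024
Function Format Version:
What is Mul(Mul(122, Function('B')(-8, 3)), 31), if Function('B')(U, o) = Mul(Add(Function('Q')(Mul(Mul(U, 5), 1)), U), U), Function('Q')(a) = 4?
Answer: 121024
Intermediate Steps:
Function('B')(U, o) = Mul(U, Add(4, U)) (Function('B')(U, o) = Mul(Add(4, U), U) = Mul(U, Add(4, U)))
Mul(Mul(122, Function('B')(-8, 3)), 31) = Mul(Mul(122, Mul(-8, Add(4, -8))), 31) = Mul(Mul(122, Mul(-8, -4)), 31) = Mul(Mul(122, 32), 31) = Mul(3904, 31) = 121024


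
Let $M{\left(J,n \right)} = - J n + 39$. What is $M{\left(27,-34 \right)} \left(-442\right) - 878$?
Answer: $-423872$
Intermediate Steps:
$M{\left(J,n \right)} = 39 - J n$ ($M{\left(J,n \right)} = - J n + 39 = 39 - J n$)
$M{\left(27,-34 \right)} \left(-442\right) - 878 = \left(39 - 27 \left(-34\right)\right) \left(-442\right) - 878 = \left(39 + 918\right) \left(-442\right) - 878 = 957 \left(-442\right) - 878 = -422994 - 878 = -423872$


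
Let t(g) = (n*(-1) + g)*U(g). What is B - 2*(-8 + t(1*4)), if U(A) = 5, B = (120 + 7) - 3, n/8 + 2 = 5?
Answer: 340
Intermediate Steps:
n = 24 (n = -16 + 8*5 = -16 + 40 = 24)
B = 124 (B = 127 - 3 = 124)
t(g) = -120 + 5*g (t(g) = (24*(-1) + g)*5 = (-24 + g)*5 = -120 + 5*g)
B - 2*(-8 + t(1*4)) = 124 - 2*(-8 + (-120 + 5*(1*4))) = 124 - 2*(-8 + (-120 + 5*4)) = 124 - 2*(-8 + (-120 + 20)) = 124 - 2*(-8 - 100) = 124 - 2*(-108) = 124 - 1*(-216) = 124 + 216 = 340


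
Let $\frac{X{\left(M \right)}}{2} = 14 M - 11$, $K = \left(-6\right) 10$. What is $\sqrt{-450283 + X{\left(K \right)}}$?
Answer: $i \sqrt{451985} \approx 672.3 i$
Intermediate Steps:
$K = -60$
$X{\left(M \right)} = -22 + 28 M$ ($X{\left(M \right)} = 2 \left(14 M - 11\right) = 2 \left(-11 + 14 M\right) = -22 + 28 M$)
$\sqrt{-450283 + X{\left(K \right)}} = \sqrt{-450283 + \left(-22 + 28 \left(-60\right)\right)} = \sqrt{-450283 - 1702} = \sqrt{-451985} = i \sqrt{451985}$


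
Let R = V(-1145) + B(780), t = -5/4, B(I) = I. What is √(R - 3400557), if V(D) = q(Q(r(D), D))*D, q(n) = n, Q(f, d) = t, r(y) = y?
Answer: I*√13593383/2 ≈ 1843.5*I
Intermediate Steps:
t = -5/4 (t = -5*¼ = -5/4 ≈ -1.2500)
Q(f, d) = -5/4
V(D) = -5*D/4
R = 8845/4 (R = -5/4*(-1145) + 780 = 5725/4 + 780 = 8845/4 ≈ 2211.3)
√(R - 3400557) = √(8845/4 - 3400557) = √(-13593383/4) = I*√13593383/2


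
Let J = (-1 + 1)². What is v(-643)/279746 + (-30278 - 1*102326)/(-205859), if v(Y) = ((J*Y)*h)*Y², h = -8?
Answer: 132604/205859 ≈ 0.64415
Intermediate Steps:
J = 0 (J = 0² = 0)
v(Y) = 0 (v(Y) = ((0*Y)*(-8))*Y² = (0*(-8))*Y² = 0*Y² = 0)
v(-643)/279746 + (-30278 - 1*102326)/(-205859) = 0/279746 + (-30278 - 1*102326)/(-205859) = 0*(1/279746) + (-30278 - 102326)*(-1/205859) = 0 - 132604*(-1/205859) = 0 + 132604/205859 = 132604/205859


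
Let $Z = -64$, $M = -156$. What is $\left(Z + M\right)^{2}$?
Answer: $48400$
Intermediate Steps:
$\left(Z + M\right)^{2} = \left(-64 - 156\right)^{2} = \left(-220\right)^{2} = 48400$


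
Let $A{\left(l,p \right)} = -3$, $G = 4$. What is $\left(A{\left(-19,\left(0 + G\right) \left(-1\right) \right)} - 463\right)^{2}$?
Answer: $217156$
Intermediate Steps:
$\left(A{\left(-19,\left(0 + G\right) \left(-1\right) \right)} - 463\right)^{2} = \left(-3 - 463\right)^{2} = \left(-466\right)^{2} = 217156$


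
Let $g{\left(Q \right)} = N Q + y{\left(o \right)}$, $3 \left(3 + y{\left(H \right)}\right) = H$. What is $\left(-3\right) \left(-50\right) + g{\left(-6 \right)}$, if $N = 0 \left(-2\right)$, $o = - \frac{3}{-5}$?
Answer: $\frac{736}{5} \approx 147.2$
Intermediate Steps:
$o = \frac{3}{5}$ ($o = \left(-3\right) \left(- \frac{1}{5}\right) = \frac{3}{5} \approx 0.6$)
$y{\left(H \right)} = -3 + \frac{H}{3}$
$N = 0$
$g{\left(Q \right)} = - \frac{14}{5}$ ($g{\left(Q \right)} = 0 Q + \left(-3 + \frac{1}{3} \cdot \frac{3}{5}\right) = 0 + \left(-3 + \frac{1}{5}\right) = 0 - \frac{14}{5} = - \frac{14}{5}$)
$\left(-3\right) \left(-50\right) + g{\left(-6 \right)} = \left(-3\right) \left(-50\right) - \frac{14}{5} = 150 - \frac{14}{5} = \frac{736}{5}$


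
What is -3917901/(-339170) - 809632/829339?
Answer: 228820400923/21637454510 ≈ 10.575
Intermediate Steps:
-3917901/(-339170) - 809632/829339 = -3917901*(-1/339170) - 809632*1/829339 = 301377/26090 - 809632/829339 = 228820400923/21637454510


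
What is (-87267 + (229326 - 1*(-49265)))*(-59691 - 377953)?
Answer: -83731800656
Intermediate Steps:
(-87267 + (229326 - 1*(-49265)))*(-59691 - 377953) = (-87267 + (229326 + 49265))*(-437644) = (-87267 + 278591)*(-437644) = 191324*(-437644) = -83731800656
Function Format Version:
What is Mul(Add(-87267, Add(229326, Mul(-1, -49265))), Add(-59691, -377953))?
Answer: -83731800656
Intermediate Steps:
Mul(Add(-87267, Add(229326, Mul(-1, -49265))), Add(-59691, -377953)) = Mul(Add(-87267, Add(229326, 49265)), -437644) = Mul(Add(-87267, 278591), -437644) = Mul(191324, -437644) = -83731800656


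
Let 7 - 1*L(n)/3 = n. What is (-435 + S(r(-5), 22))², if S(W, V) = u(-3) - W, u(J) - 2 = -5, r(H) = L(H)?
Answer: 224676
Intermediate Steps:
L(n) = 21 - 3*n
r(H) = 21 - 3*H
u(J) = -3 (u(J) = 2 - 5 = -3)
S(W, V) = -3 - W
(-435 + S(r(-5), 22))² = (-435 + (-3 - (21 - 3*(-5))))² = (-435 + (-3 - (21 + 15)))² = (-435 + (-3 - 1*36))² = (-435 + (-3 - 36))² = (-435 - 39)² = (-474)² = 224676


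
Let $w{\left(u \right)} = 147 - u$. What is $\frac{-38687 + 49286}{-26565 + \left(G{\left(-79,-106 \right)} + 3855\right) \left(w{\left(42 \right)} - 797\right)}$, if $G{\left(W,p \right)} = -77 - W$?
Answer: $- \frac{10599}{2695609} \approx -0.0039319$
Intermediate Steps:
$\frac{-38687 + 49286}{-26565 + \left(G{\left(-79,-106 \right)} + 3855\right) \left(w{\left(42 \right)} - 797\right)} = \frac{-38687 + 49286}{-26565 + \left(\left(-77 - -79\right) + 3855\right) \left(\left(147 - 42\right) - 797\right)} = \frac{10599}{-26565 + \left(\left(-77 + 79\right) + 3855\right) \left(\left(147 - 42\right) - 797\right)} = \frac{10599}{-26565 + \left(2 + 3855\right) \left(105 - 797\right)} = \frac{10599}{-26565 + 3857 \left(-692\right)} = \frac{10599}{-26565 - 2669044} = \frac{10599}{-2695609} = 10599 \left(- \frac{1}{2695609}\right) = - \frac{10599}{2695609}$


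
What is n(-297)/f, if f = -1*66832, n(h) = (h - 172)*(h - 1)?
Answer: -69881/33416 ≈ -2.0912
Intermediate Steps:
n(h) = (-1 + h)*(-172 + h) (n(h) = (-172 + h)*(-1 + h) = (-1 + h)*(-172 + h))
f = -66832
n(-297)/f = (172 + (-297)**2 - 173*(-297))/(-66832) = (172 + 88209 + 51381)*(-1/66832) = 139762*(-1/66832) = -69881/33416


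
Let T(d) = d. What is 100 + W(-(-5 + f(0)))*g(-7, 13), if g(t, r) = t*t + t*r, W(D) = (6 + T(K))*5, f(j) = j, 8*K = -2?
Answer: -2215/2 ≈ -1107.5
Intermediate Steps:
K = -¼ (K = (⅛)*(-2) = -¼ ≈ -0.25000)
W(D) = 115/4 (W(D) = (6 - ¼)*5 = (23/4)*5 = 115/4)
g(t, r) = t² + r*t
100 + W(-(-5 + f(0)))*g(-7, 13) = 100 + 115*(-7*(13 - 7))/4 = 100 + 115*(-7*6)/4 = 100 + (115/4)*(-42) = 100 - 2415/2 = -2215/2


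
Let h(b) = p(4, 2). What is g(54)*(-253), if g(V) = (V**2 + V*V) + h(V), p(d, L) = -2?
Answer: -1474990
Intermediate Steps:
h(b) = -2
g(V) = -2 + 2*V**2 (g(V) = (V**2 + V*V) - 2 = (V**2 + V**2) - 2 = 2*V**2 - 2 = -2 + 2*V**2)
g(54)*(-253) = (-2 + 2*54**2)*(-253) = (-2 + 2*2916)*(-253) = (-2 + 5832)*(-253) = 5830*(-253) = -1474990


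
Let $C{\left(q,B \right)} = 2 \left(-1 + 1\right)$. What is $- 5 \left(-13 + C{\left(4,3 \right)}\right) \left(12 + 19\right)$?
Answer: $2015$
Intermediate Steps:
$C{\left(q,B \right)} = 0$ ($C{\left(q,B \right)} = 2 \cdot 0 = 0$)
$- 5 \left(-13 + C{\left(4,3 \right)}\right) \left(12 + 19\right) = - 5 \left(-13 + 0\right) \left(12 + 19\right) = - 5 \left(\left(-13\right) 31\right) = \left(-5\right) \left(-403\right) = 2015$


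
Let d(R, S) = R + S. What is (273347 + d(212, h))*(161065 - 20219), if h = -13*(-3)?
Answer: 38535183908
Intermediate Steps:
h = 39
(273347 + d(212, h))*(161065 - 20219) = (273347 + (212 + 39))*(161065 - 20219) = (273347 + 251)*140846 = 273598*140846 = 38535183908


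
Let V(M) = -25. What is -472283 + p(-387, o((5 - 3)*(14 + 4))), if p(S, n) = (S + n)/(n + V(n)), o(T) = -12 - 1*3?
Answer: -9445459/20 ≈ -4.7227e+5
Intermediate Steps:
o(T) = -15 (o(T) = -12 - 3 = -15)
p(S, n) = (S + n)/(-25 + n) (p(S, n) = (S + n)/(n - 25) = (S + n)/(-25 + n))
-472283 + p(-387, o((5 - 3)*(14 + 4))) = -472283 + (-387 - 15)/(-25 - 15) = -472283 - 402/(-40) = -472283 - 1/40*(-402) = -472283 + 201/20 = -9445459/20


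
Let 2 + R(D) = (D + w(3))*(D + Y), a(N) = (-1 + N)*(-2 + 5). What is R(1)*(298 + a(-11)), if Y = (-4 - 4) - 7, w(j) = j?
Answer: -15196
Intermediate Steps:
Y = -15 (Y = -8 - 7 = -15)
a(N) = -3 + 3*N (a(N) = (-1 + N)*3 = -3 + 3*N)
R(D) = -2 + (-15 + D)*(3 + D) (R(D) = -2 + (D + 3)*(D - 15) = -2 + (3 + D)*(-15 + D) = -2 + (-15 + D)*(3 + D))
R(1)*(298 + a(-11)) = (-47 + 1² - 12*1)*(298 + (-3 + 3*(-11))) = (-47 + 1 - 12)*(298 + (-3 - 33)) = -58*(298 - 36) = -58*262 = -15196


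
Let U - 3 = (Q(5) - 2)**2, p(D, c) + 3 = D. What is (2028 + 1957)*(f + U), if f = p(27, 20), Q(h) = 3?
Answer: 111580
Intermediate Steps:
p(D, c) = -3 + D
U = 4 (U = 3 + (3 - 2)**2 = 3 + 1**2 = 3 + 1 = 4)
f = 24 (f = -3 + 27 = 24)
(2028 + 1957)*(f + U) = (2028 + 1957)*(24 + 4) = 3985*28 = 111580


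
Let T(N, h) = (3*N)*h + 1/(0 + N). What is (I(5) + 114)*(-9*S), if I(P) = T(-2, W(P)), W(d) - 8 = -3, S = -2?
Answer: 1503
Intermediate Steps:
W(d) = 5 (W(d) = 8 - 3 = 5)
T(N, h) = 1/N + 3*N*h (T(N, h) = 3*N*h + 1/N = 1/N + 3*N*h)
I(P) = -61/2 (I(P) = 1/(-2) + 3*(-2)*5 = -½ - 30 = -61/2)
(I(5) + 114)*(-9*S) = (-61/2 + 114)*(-9*(-2)) = (167/2)*18 = 1503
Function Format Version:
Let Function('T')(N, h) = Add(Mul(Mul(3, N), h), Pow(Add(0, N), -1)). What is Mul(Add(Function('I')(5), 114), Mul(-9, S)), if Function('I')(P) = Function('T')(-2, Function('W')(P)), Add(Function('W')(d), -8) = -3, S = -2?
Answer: 1503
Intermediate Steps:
Function('W')(d) = 5 (Function('W')(d) = Add(8, -3) = 5)
Function('T')(N, h) = Add(Pow(N, -1), Mul(3, N, h)) (Function('T')(N, h) = Add(Mul(3, N, h), Pow(N, -1)) = Add(Pow(N, -1), Mul(3, N, h)))
Function('I')(P) = Rational(-61, 2) (Function('I')(P) = Add(Pow(-2, -1), Mul(3, -2, 5)) = Add(Rational(-1, 2), -30) = Rational(-61, 2))
Mul(Add(Function('I')(5), 114), Mul(-9, S)) = Mul(Add(Rational(-61, 2), 114), Mul(-9, -2)) = Mul(Rational(167, 2), 18) = 1503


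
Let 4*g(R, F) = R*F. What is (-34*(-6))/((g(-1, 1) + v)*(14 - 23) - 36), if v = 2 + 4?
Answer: -272/117 ≈ -2.3248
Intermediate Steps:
v = 6
g(R, F) = F*R/4 (g(R, F) = (R*F)/4 = (F*R)/4 = F*R/4)
(-34*(-6))/((g(-1, 1) + v)*(14 - 23) - 36) = (-34*(-6))/(((1/4)*1*(-1) + 6)*(14 - 23) - 36) = (-34*(-6))/((-1/4 + 6)*(-9) - 36) = 204/((23/4)*(-9) - 36) = 204/(-207/4 - 36) = 204/(-351/4) = 204*(-4/351) = -272/117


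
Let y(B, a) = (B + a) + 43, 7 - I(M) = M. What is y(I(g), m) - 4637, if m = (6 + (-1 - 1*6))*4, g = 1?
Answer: -4592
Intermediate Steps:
I(M) = 7 - M
m = -4 (m = (6 + (-1 - 6))*4 = (6 - 7)*4 = -1*4 = -4)
y(B, a) = 43 + B + a
y(I(g), m) - 4637 = (43 + (7 - 1*1) - 4) - 4637 = (43 + (7 - 1) - 4) - 4637 = (43 + 6 - 4) - 4637 = 45 - 4637 = -4592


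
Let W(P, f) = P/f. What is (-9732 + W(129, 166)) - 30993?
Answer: -6760221/166 ≈ -40724.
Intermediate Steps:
(-9732 + W(129, 166)) - 30993 = (-9732 + 129/166) - 30993 = -1615383/166 - 30993 = -6760221/166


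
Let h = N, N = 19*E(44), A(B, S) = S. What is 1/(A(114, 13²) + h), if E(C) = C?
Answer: 1/1005 ≈ 0.00099503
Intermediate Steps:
N = 836 (N = 19*44 = 836)
h = 836
1/(A(114, 13²) + h) = 1/(13² + 836) = 1/(169 + 836) = 1/1005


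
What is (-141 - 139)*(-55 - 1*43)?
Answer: 27440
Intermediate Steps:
(-141 - 139)*(-55 - 1*43) = -280*(-55 - 43) = -280*(-98) = 27440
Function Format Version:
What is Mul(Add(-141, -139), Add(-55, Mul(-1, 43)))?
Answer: 27440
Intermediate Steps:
Mul(Add(-141, -139), Add(-55, Mul(-1, 43))) = Mul(-280, Add(-55, -43)) = Mul(-280, -98) = 27440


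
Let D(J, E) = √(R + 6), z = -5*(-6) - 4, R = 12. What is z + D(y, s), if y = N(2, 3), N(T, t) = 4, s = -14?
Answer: 26 + 3*√2 ≈ 30.243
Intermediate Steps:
y = 4
z = 26 (z = 30 - 4 = 26)
D(J, E) = 3*√2 (D(J, E) = √(12 + 6) = √18 = 3*√2)
z + D(y, s) = 26 + 3*√2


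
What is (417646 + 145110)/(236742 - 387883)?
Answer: -562756/151141 ≈ -3.7234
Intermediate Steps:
(417646 + 145110)/(236742 - 387883) = 562756/(-151141) = 562756*(-1/151141) = -562756/151141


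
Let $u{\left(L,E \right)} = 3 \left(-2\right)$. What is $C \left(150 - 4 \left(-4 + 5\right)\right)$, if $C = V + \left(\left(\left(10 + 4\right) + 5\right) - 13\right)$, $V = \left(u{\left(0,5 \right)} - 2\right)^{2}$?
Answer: $10220$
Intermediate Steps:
$u{\left(L,E \right)} = -6$
$V = 64$ ($V = \left(-6 - 2\right)^{2} = \left(-8\right)^{2} = 64$)
$C = 70$ ($C = 64 + \left(\left(\left(10 + 4\right) + 5\right) - 13\right) = 64 + \left(\left(14 + 5\right) - 13\right) = 64 + \left(19 - 13\right) = 64 + 6 = 70$)
$C \left(150 - 4 \left(-4 + 5\right)\right) = 70 \left(150 - 4 \left(-4 + 5\right)\right) = 70 \left(150 - 4\right) = 70 \cdot 146 = 10220$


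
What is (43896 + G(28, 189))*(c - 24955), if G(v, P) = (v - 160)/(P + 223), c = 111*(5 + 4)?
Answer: -108311184780/103 ≈ -1.0516e+9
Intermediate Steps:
c = 999 (c = 111*9 = 999)
G(v, P) = (-160 + v)/(223 + P)
(43896 + G(28, 189))*(c - 24955) = (43896 + (-160 + 28)/(223 + 189))*(999 - 24955) = (43896 - 132/412)*(-23956) = (43896 + (1/412)*(-132))*(-23956) = (43896 - 33/103)*(-23956) = (4521255/103)*(-23956) = -108311184780/103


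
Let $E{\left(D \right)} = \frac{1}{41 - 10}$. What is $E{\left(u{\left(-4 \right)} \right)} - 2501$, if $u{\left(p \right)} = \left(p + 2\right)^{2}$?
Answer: $- \frac{77530}{31} \approx -2501.0$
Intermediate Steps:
$u{\left(p \right)} = \left(2 + p\right)^{2}$
$E{\left(D \right)} = \frac{1}{31}$
$E{\left(u{\left(-4 \right)} \right)} - 2501 = \frac{1}{31} - 2501 = - \frac{77530}{31}$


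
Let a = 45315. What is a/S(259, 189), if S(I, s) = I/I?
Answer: 45315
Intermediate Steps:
S(I, s) = 1
a/S(259, 189) = 45315/1 = 45315*1 = 45315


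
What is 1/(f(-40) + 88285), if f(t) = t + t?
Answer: 1/88205 ≈ 1.1337e-5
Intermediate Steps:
f(t) = 2*t
1/(f(-40) + 88285) = 1/(2*(-40) + 88285) = 1/(-80 + 88285) = 1/88205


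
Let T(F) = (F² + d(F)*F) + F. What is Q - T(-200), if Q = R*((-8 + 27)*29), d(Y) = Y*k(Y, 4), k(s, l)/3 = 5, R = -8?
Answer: -644208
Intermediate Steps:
k(s, l) = 15 (k(s, l) = 3*5 = 15)
d(Y) = 15*Y (d(Y) = Y*15 = 15*Y)
T(F) = F + 16*F² (T(F) = (F² + (15*F)*F) + F = (F² + 15*F²) + F = 16*F² + F = F + 16*F²)
Q = -4408 (Q = -8*(-8 + 27)*29 = -152*29 = -8*551 = -4408)
Q - T(-200) = -4408 - (-200)*(1 + 16*(-200)) = -4408 - (-200)*(1 - 3200) = -4408 - (-200)*(-3199) = -4408 - 1*639800 = -4408 - 639800 = -644208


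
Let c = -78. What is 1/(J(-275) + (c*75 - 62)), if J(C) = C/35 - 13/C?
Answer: -1925/11395634 ≈ -0.00016892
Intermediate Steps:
J(C) = -13/C + C/35 (J(C) = C*(1/35) - 13/C = C/35 - 13/C = -13/C + C/35)
1/(J(-275) + (c*75 - 62)) = 1/((-13/(-275) + (1/35)*(-275)) + (-78*75 - 62)) = 1/((-13*(-1/275) - 55/7) + (-5850 - 62)) = 1/((13/275 - 55/7) - 5912) = 1/(-15034/1925 - 5912) = 1/(-11395634/1925) = -1925/11395634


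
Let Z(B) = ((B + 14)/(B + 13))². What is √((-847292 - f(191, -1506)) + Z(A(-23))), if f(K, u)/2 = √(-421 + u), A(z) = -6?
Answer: √(-41517244 - 98*I*√1927)/7 ≈ 0.04769 - 920.48*I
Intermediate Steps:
f(K, u) = 2*√(-421 + u)
Z(B) = (14 + B)²/(13 + B)² (Z(B) = ((14 + B)/(13 + B))² = (14 + B)²/(13 + B)²)
√((-847292 - f(191, -1506)) + Z(A(-23))) = √((-847292 - 2*√(-421 - 1506)) + (14 - 6)²/(13 - 6)²) = √((-847292 - 2*√(-1927)) + 8²/7²) = √((-847292 - 2*I*√1927) + (1/49)*64) = √((-847292 - 2*I*√1927) + 64/49) = √(-41517244/49 - 2*I*√1927)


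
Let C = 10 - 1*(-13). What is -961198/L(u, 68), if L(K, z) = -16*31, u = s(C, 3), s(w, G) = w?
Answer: 480599/248 ≈ 1937.9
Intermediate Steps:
C = 23 (C = 10 + 13 = 23)
u = 23
L(K, z) = -496
-961198/L(u, 68) = -961198/(-496) = -961198*(-1/496) = 480599/248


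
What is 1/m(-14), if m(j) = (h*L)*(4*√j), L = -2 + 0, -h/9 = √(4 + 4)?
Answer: -I*√7/2016 ≈ -0.0013124*I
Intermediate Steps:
h = -18*√2 (h = -9*√(4 + 4) = -18*√2 ≈ -25.456)
L = -2
m(j) = 144*√2*√j (m(j) = (-18*√2*(-2))*(4*√j) = (36*√2)*(4*√j) = 144*√2*√j)
1/m(-14) = 1/(144*√2*√(-14)) = 1/(144*√2*(I*√14)) = 1/(288*I*√7) = -I*√7/2016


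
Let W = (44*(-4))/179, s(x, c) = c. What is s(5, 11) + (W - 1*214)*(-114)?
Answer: 4388917/179 ≈ 24519.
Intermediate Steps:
W = -176/179 (W = -176*1/179 = -176/179 ≈ -0.98324)
s(5, 11) + (W - 1*214)*(-114) = 11 + (-176/179 - 1*214)*(-114) = 11 + (-176/179 - 214)*(-114) = 11 - 38482/179*(-114) = 11 + 4386948/179 = 4388917/179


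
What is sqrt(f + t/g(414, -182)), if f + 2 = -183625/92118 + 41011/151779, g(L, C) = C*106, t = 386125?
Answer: I*sqrt(7885299042455856676994157)/576351712118 ≈ 4.8722*I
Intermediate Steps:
g(L, C) = 106*C
f = -444920713/119500666 (f = -2 + (-183625/92118 + 41011/151779) = -2 + (-183625*1/92118 + 41011*(1/151779)) = -2 + (-14125/7086 + 41011/151779) = -2 - 205919381/119500666 = -444920713/119500666 ≈ -3.7232)
sqrt(f + t/g(414, -182)) = sqrt(-444920713/119500666 + 386125/((106*(-182)))) = sqrt(-444920713/119500666 + 386125/(-19292)) = sqrt(-444920713/119500666 + 386125*(-1/19292)) = sqrt(-444920713/119500666 - 386125/19292) = sqrt(-27362802527223/1152703424236) = I*sqrt(7885299042455856676994157)/576351712118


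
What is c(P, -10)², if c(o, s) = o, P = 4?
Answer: 16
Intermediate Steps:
c(P, -10)² = 4² = 16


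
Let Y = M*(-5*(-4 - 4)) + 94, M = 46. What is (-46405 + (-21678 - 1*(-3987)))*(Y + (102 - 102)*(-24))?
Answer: -123961664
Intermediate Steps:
Y = 1934 (Y = 46*(-5*(-4 - 4)) + 94 = 46*(-5*(-8)) + 94 = 46*40 + 94 = 1840 + 94 = 1934)
(-46405 + (-21678 - 1*(-3987)))*(Y + (102 - 102)*(-24)) = (-46405 + (-21678 - 1*(-3987)))*(1934 + (102 - 102)*(-24)) = (-46405 + (-21678 + 3987))*(1934 + 0*(-24)) = (-46405 - 17691)*(1934 + 0) = -64096*1934 = -123961664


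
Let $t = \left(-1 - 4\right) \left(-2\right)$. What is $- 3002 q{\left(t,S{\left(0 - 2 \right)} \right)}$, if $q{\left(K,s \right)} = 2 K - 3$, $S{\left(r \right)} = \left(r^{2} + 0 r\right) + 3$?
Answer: $-51034$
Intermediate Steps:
$S{\left(r \right)} = 3 + r^{2}$ ($S{\left(r \right)} = \left(r^{2} + 0\right) + 3 = r^{2} + 3 = 3 + r^{2}$)
$t = 10$ ($t = \left(-5\right) \left(-2\right) = 10$)
$q{\left(K,s \right)} = -3 + 2 K$
$- 3002 q{\left(t,S{\left(0 - 2 \right)} \right)} = - 3002 \left(-3 + 2 \cdot 10\right) = - 3002 \left(-3 + 20\right) = \left(-3002\right) 17 = -51034$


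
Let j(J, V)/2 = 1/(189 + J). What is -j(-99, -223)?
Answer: -1/45 ≈ -0.022222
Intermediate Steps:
j(J, V) = 2/(189 + J)
-j(-99, -223) = -2/(189 - 99) = -2/90 = -1*1/45 = -1/45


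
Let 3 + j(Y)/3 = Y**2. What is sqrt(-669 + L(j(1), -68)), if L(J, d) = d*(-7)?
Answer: I*sqrt(193) ≈ 13.892*I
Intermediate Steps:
j(Y) = -9 + 3*Y**2
L(J, d) = -7*d
sqrt(-669 + L(j(1), -68)) = sqrt(-669 - 7*(-68)) = sqrt(-669 + 476) = sqrt(-193) = I*sqrt(193)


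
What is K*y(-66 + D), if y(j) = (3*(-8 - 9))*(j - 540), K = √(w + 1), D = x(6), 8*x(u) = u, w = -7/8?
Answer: 123471*√2/16 ≈ 10913.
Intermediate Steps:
w = -7/8 (w = -7*⅛ = -7/8 ≈ -0.87500)
x(u) = u/8
D = ¾ (D = (⅛)*6 = ¾ ≈ 0.75000)
K = √2/4 (K = √(-7/8 + 1) = √(⅛) = √2/4 ≈ 0.35355)
y(j) = 27540 - 51*j (y(j) = (3*(-17))*(-540 + j) = -51*(-540 + j) = 27540 - 51*j)
K*y(-66 + D) = (√2/4)*(27540 - 51*(-66 + ¾)) = (√2/4)*(27540 - 51*(-261/4)) = (√2/4)*(27540 + 13311/4) = (√2/4)*(123471/4) = 123471*√2/16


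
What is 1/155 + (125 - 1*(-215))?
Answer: 52701/155 ≈ 340.01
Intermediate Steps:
1/155 + (125 - 1*(-215)) = 1/155 + (125 + 215) = 1/155 + 340 = 52701/155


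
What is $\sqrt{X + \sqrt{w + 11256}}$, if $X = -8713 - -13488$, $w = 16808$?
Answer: $\sqrt{4775 + 4 \sqrt{1754}} \approx 70.303$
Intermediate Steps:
$X = 4775$ ($X = -8713 + 13488 = 4775$)
$\sqrt{X + \sqrt{w + 11256}} = \sqrt{4775 + \sqrt{16808 + 11256}} = \sqrt{4775 + \sqrt{28064}} = \sqrt{4775 + 4 \sqrt{1754}}$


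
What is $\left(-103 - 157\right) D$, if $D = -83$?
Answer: $21580$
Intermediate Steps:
$\left(-103 - 157\right) D = \left(-103 - 157\right) \left(-83\right) = \left(-260\right) \left(-83\right) = 21580$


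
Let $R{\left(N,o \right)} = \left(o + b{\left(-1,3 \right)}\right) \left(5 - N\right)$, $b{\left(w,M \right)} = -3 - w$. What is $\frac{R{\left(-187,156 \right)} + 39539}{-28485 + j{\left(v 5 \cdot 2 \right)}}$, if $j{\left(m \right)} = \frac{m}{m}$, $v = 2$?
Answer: $- \frac{69107}{28484} \approx -2.4262$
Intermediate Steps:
$j{\left(m \right)} = 1$
$R{\left(N,o \right)} = \left(-2 + o\right) \left(5 - N\right)$ ($R{\left(N,o \right)} = \left(o - 2\right) \left(5 - N\right) = \left(-2 + o\right) \left(5 - N\right)$)
$\frac{R{\left(-187,156 \right)} + 39539}{-28485 + j{\left(v 5 \cdot 2 \right)}} = \frac{\left(-10 + 2 \left(-187\right) + 5 \cdot 156 - \left(-187\right) 156\right) + 39539}{-28485 + 1} = \frac{\left(-10 - 374 + 780 + 29172\right) + 39539}{-28484} = \left(29568 + 39539\right) \left(- \frac{1}{28484}\right) = 69107 \left(- \frac{1}{28484}\right) = - \frac{69107}{28484}$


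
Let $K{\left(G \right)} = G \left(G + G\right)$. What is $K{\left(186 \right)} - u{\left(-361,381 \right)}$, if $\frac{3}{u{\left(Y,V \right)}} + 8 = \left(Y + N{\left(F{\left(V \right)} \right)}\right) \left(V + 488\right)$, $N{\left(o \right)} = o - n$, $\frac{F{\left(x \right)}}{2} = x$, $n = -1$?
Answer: $\frac{24170841357}{349330} \approx 69192.0$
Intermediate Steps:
$F{\left(x \right)} = 2 x$
$K{\left(G \right)} = 2 G^{2}$ ($K{\left(G \right)} = G 2 G = 2 G^{2}$)
$N{\left(o \right)} = 1 + o$ ($N{\left(o \right)} = o - -1 = o + 1 = 1 + o$)
$u{\left(Y,V \right)} = \frac{3}{-8 + \left(488 + V\right) \left(1 + Y + 2 V\right)}$ ($u{\left(Y,V \right)} = \frac{3}{-8 + \left(Y + \left(1 + 2 V\right)\right) \left(V + 488\right)} = \frac{3}{-8 + \left(1 + Y + 2 V\right) \left(488 + V\right)} = \frac{3}{-8 + \left(488 + V\right) \left(1 + Y + 2 V\right)}$)
$K{\left(186 \right)} - u{\left(-361,381 \right)} = 2 \cdot 186^{2} - \frac{3}{480 + 2 \cdot 381^{2} + 488 \left(-361\right) + 977 \cdot 381 + 381 \left(-361\right)} = 2 \cdot 34596 - \frac{3}{480 + 2 \cdot 145161 - 176168 + 372237 - 137541} = 69192 - \frac{3}{480 + 290322 - 176168 + 372237 - 137541} = 69192 - \frac{3}{349330} = \frac{24170841357}{349330}$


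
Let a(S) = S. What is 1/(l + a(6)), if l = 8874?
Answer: 1/8880 ≈ 0.00011261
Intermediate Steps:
1/(l + a(6)) = 1/(8874 + 6) = 1/8880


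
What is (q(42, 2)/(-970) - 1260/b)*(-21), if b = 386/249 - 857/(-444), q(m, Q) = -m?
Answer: 52540982109/6911735 ≈ 7601.7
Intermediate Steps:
b = 42753/12284 (b = 386*(1/249) - 857*(-1/444) = 386/249 + 857/444 = 42753/12284 ≈ 3.4804)
(q(42, 2)/(-970) - 1260/b)*(-21) = (-1*42/(-970) - 1260/42753/12284)*(-21) = (-42*(-1/970) - 1260*12284/42753)*(-21) = (21/485 - 5159280/14251)*(-21) = -2501951529/6911735*(-21) = 52540982109/6911735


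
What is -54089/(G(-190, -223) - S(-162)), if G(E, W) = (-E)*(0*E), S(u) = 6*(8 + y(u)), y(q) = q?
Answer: -7727/132 ≈ -58.538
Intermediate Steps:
S(u) = 48 + 6*u (S(u) = 6*(8 + u) = 48 + 6*u)
G(E, W) = 0 (G(E, W) = -E*0 = 0)
-54089/(G(-190, -223) - S(-162)) = -54089/(0 - (48 + 6*(-162))) = -54089/(0 - (48 - 972)) = -54089/(0 - 1*(-924)) = -54089/(0 + 924) = -54089/924 = -54089*1/924 = -7727/132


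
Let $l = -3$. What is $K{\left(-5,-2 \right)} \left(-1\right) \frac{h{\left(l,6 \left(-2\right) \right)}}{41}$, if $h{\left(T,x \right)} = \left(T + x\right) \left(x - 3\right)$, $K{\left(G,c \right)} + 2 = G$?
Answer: $\frac{1575}{41} \approx 38.415$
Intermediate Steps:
$K{\left(G,c \right)} = -2 + G$
$h{\left(T,x \right)} = \left(-3 + x\right) \left(T + x\right)$ ($h{\left(T,x \right)} = \left(T + x\right) \left(-3 + x\right) = \left(-3 + x\right) \left(T + x\right)$)
$K{\left(-5,-2 \right)} \left(-1\right) \frac{h{\left(l,6 \left(-2\right) \right)}}{41} = \left(-2 - 5\right) \left(-1\right) \frac{\left(6 \left(-2\right)\right)^{2} - -9 - 3 \cdot 6 \left(-2\right) - 3 \cdot 6 \left(-2\right)}{41} = \left(-7\right) \left(-1\right) \left(\left(-12\right)^{2} + 9 - -36 - -36\right) \frac{1}{41} = 7 \left(144 + 9 + 36 + 36\right) \frac{1}{41} = 7 \cdot 225 \cdot \frac{1}{41} = 7 \cdot \frac{225}{41} = \frac{1575}{41}$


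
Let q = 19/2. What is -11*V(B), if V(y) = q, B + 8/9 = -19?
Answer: -209/2 ≈ -104.50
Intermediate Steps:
B = -179/9 (B = -8/9 - 19 = -179/9 ≈ -19.889)
q = 19/2 (q = 19*(½) = 19/2 ≈ 9.5000)
V(y) = 19/2
-11*V(B) = -11*19/2 = -209/2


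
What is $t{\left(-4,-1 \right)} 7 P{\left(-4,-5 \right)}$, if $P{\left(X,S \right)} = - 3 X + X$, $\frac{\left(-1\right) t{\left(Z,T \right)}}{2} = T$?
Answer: $112$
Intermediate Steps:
$t{\left(Z,T \right)} = - 2 T$
$P{\left(X,S \right)} = - 2 X$
$t{\left(-4,-1 \right)} 7 P{\left(-4,-5 \right)} = \left(-2\right) \left(-1\right) 7 \left(\left(-2\right) \left(-4\right)\right) = 2 \cdot 7 \cdot 8 = 14 \cdot 8 = 112$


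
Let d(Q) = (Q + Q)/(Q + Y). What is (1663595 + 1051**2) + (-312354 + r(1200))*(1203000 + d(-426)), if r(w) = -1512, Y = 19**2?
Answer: -24542839351092/65 ≈ -3.7758e+11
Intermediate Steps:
Y = 361
d(Q) = 2*Q/(361 + Q) (d(Q) = (Q + Q)/(Q + 361) = (2*Q)/(361 + Q) = 2*Q/(361 + Q))
(1663595 + 1051**2) + (-312354 + r(1200))*(1203000 + d(-426)) = (1663595 + 1051**2) + (-312354 - 1512)*(1203000 + 2*(-426)/(361 - 426)) = (1663595 + 1104601) - 313866*(1203000 + 2*(-426)/(-65)) = 2768196 - 313866*(1203000 + 2*(-426)*(-1/65)) = 2768196 - 313866*(1203000 + 852/65) = 2768196 - 313866*78195852/65 = 2768196 - 24543019283832/65 = -24542839351092/65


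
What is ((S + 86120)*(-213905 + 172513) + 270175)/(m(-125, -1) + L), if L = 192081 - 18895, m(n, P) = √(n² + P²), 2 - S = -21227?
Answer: -29595619875413/1153591345 + 4443119633*√15626/29993374970 ≈ -25637.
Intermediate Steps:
S = 21229 (S = 2 - 1*(-21227) = 2 + 21227 = 21229)
m(n, P) = √(P² + n²)
L = 173186
((S + 86120)*(-213905 + 172513) + 270175)/(m(-125, -1) + L) = ((21229 + 86120)*(-213905 + 172513) + 270175)/(√((-1)² + (-125)²) + 173186) = (107349*(-41392) + 270175)/(√(1 + 15625) + 173186) = (-4443389808 + 270175)/(√15626 + 173186) = -4443119633/(173186 + √15626)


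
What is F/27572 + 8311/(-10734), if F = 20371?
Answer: -5244289/147978924 ≈ -0.035439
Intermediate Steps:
F/27572 + 8311/(-10734) = 20371/27572 + 8311/(-10734) = 20371*(1/27572) + 8311*(-1/10734) = 20371/27572 - 8311/10734 = -5244289/147978924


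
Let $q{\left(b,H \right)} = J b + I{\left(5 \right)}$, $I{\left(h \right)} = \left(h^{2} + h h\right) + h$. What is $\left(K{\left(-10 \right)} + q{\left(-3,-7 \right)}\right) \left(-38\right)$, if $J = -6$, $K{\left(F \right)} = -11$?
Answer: $-2356$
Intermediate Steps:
$I{\left(h \right)} = h + 2 h^{2}$ ($I{\left(h \right)} = \left(h^{2} + h^{2}\right) + h = 2 h^{2} + h = h + 2 h^{2}$)
$q{\left(b,H \right)} = 55 - 6 b$ ($q{\left(b,H \right)} = - 6 b + 5 \left(1 + 2 \cdot 5\right) = - 6 b + 5 \left(1 + 10\right) = - 6 b + 5 \cdot 11 = - 6 b + 55 = 55 - 6 b$)
$\left(K{\left(-10 \right)} + q{\left(-3,-7 \right)}\right) \left(-38\right) = \left(-11 + \left(55 - -18\right)\right) \left(-38\right) = \left(-11 + \left(55 + 18\right)\right) \left(-38\right) = \left(-11 + 73\right) \left(-38\right) = 62 \left(-38\right) = -2356$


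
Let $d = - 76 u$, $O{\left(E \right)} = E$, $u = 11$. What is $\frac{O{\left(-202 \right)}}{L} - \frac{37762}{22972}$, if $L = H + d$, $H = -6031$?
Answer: $- \frac{127335655}{78874362} \approx -1.6144$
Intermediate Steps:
$d = -836$ ($d = \left(-76\right) 11 = -836$)
$L = -6867$ ($L = -6031 - 836 = -6867$)
$\frac{O{\left(-202 \right)}}{L} - \frac{37762}{22972} = - \frac{202}{-6867} - \frac{37762}{22972} = \left(-202\right) \left(- \frac{1}{6867}\right) - \frac{18881}{11486} = \frac{202}{6867} - \frac{18881}{11486} = - \frac{127335655}{78874362}$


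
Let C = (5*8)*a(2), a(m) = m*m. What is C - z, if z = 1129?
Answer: -969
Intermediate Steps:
a(m) = m²
C = 160 (C = (5*8)*2² = 40*4 = 160)
C - z = 160 - 1*1129 = 160 - 1129 = -969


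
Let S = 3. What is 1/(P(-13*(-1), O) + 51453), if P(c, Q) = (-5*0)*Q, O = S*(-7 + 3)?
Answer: 1/51453 ≈ 1.9435e-5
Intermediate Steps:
O = -12 (O = 3*(-7 + 3) = 3*(-4) = -12)
P(c, Q) = 0 (P(c, Q) = 0*Q = 0)
1/(P(-13*(-1), O) + 51453) = 1/(0 + 51453) = 1/51453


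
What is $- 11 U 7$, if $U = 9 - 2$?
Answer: $-539$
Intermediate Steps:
$U = 7$
$- 11 U 7 = \left(-11\right) 7 \cdot 7 = \left(-77\right) 7 = -539$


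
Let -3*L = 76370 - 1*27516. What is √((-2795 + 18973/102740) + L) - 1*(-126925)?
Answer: 126925 + I*√453135638743755/154110 ≈ 1.2693e+5 + 138.13*I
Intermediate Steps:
L = -48854/3 (L = -(76370 - 1*27516)/3 = -(76370 - 27516)/3 = -⅓*48854 = -48854/3 ≈ -16285.)
√((-2795 + 18973/102740) + L) - 1*(-126925) = √((-2795 + 18973/102740) - 48854/3) - 1*(-126925) = √((-2795 + 18973*(1/102740)) - 48854/3) + 126925 = √((-2795 + 18973/102740) - 48854/3) + 126925 = √(-287139327/102740 - 48854/3) + 126925 = √(-5880677941/308220) + 126925 = I*√453135638743755/154110 + 126925 = 126925 + I*√453135638743755/154110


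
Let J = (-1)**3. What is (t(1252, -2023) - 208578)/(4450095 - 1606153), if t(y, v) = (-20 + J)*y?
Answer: -117435/1421971 ≈ -0.082586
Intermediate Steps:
J = -1
t(y, v) = -21*y (t(y, v) = (-20 - 1)*y = -21*y)
(t(1252, -2023) - 208578)/(4450095 - 1606153) = (-21*1252 - 208578)/(4450095 - 1606153) = (-26292 - 208578)/2843942 = -234870*1/2843942 = -117435/1421971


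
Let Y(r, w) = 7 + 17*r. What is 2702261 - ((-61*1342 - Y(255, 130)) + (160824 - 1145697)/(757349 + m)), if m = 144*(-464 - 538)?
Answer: 1709500126238/613061 ≈ 2.7885e+6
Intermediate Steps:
m = -144288 (m = 144*(-1002) = -144288)
2702261 - ((-61*1342 - Y(255, 130)) + (160824 - 1145697)/(757349 + m)) = 2702261 - ((-61*1342 - (7 + 17*255)) + (160824 - 1145697)/(757349 - 144288)) = 2702261 - ((-81862 - (7 + 4335)) - 984873/613061) = 2702261 - ((-81862 - 1*4342) - 984873*1/613061) = 2702261 - ((-81862 - 4342) - 984873/613061) = 2702261 - (-86204 - 984873/613061) = 2702261 - 1*(-52849295317/613061) = 2702261 + 52849295317/613061 = 1709500126238/613061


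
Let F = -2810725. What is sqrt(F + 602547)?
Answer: I*sqrt(2208178) ≈ 1486.0*I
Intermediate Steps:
sqrt(F + 602547) = sqrt(-2810725 + 602547) = sqrt(-2208178) = I*sqrt(2208178)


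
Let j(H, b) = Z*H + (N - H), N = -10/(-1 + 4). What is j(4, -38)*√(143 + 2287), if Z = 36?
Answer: 1230*√30 ≈ 6737.0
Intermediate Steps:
N = -10/3 ≈ -3.3333
j(H, b) = -10/3 + 35*H (j(H, b) = 36*H + (-10/3 - H) = -10/3 + 35*H)
j(4, -38)*√(143 + 2287) = (-10/3 + 35*4)*√(143 + 2287) = (-10/3 + 140)*√2430 = 410*(9*√30)/3 = 1230*√30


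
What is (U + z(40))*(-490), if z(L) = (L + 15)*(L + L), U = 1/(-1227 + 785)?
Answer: -476475755/221 ≈ -2.1560e+6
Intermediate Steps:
U = -1/442 (U = 1/(-442) = -1/442 ≈ -0.0022624)
z(L) = 2*L*(15 + L) (z(L) = (15 + L)*(2*L) = 2*L*(15 + L))
(U + z(40))*(-490) = (-1/442 + 2*40*(15 + 40))*(-490) = (-1/442 + 2*40*55)*(-490) = (-1/442 + 4400)*(-490) = (1944799/442)*(-490) = -476475755/221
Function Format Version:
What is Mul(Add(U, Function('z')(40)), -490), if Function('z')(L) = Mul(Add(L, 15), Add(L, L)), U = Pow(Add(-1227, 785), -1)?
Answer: Rational(-476475755, 221) ≈ -2.1560e+6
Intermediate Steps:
U = Rational(-1, 442) (U = Pow(-442, -1) = Rational(-1, 442) ≈ -0.0022624)
Function('z')(L) = Mul(2, L, Add(15, L)) (Function('z')(L) = Mul(Add(15, L), Mul(2, L)) = Mul(2, L, Add(15, L)))
Mul(Add(U, Function('z')(40)), -490) = Mul(Add(Rational(-1, 442), Mul(2, 40, Add(15, 40))), -490) = Mul(Add(Rational(-1, 442), Mul(2, 40, 55)), -490) = Mul(Add(Rational(-1, 442), 4400), -490) = Mul(Rational(1944799, 442), -490) = Rational(-476475755, 221)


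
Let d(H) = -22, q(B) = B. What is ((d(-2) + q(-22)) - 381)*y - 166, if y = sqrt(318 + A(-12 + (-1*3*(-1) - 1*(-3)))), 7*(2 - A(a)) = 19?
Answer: -166 - 425*sqrt(15547)/7 ≈ -7736.3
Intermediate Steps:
A(a) = -5/7 (A(a) = 2 - 1/7*19 = 2 - 19/7 = -5/7)
y = sqrt(15547)/7 (y = sqrt(318 - 5/7) = sqrt(2221/7) = sqrt(15547)/7 ≈ 17.813)
((d(-2) + q(-22)) - 381)*y - 166 = ((-22 - 22) - 381)*(sqrt(15547)/7) - 166 = (-44 - 381)*(sqrt(15547)/7) - 166 = -425*sqrt(15547)/7 - 166 = -166 - 425*sqrt(15547)/7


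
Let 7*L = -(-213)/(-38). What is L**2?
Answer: 45369/70756 ≈ 0.64120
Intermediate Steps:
L = -213/266 (L = (-(-213)/(-38))/7 = (-(-213)*(-1)/38)/7 = (-3*71/38)/7 = (1/7)*(-213/38) = -213/266 ≈ -0.80075)
L**2 = (-213/266)**2 = 45369/70756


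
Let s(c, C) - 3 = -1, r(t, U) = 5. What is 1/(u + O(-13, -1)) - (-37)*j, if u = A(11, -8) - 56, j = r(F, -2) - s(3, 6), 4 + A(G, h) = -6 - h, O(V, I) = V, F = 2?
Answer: 7880/71 ≈ 110.99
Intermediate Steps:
s(c, C) = 2 (s(c, C) = 3 - 1 = 2)
A(G, h) = -10 - h (A(G, h) = -4 + (-6 - h) = -10 - h)
j = 3 (j = 5 - 1*2 = 5 - 2 = 3)
u = -58 (u = (-10 - 1*(-8)) - 56 = (-10 + 8) - 56 = -2 - 56 = -58)
1/(u + O(-13, -1)) - (-37)*j = 1/(-58 - 13) - (-37)*3 = 1/(-71) - 1*(-111) = -1/71 + 111 = 7880/71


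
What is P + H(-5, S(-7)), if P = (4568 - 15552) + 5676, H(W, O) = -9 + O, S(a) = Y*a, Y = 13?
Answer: -5408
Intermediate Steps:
S(a) = 13*a
P = -5308 (P = -10984 + 5676 = -5308)
P + H(-5, S(-7)) = -5308 + (-9 + 13*(-7)) = -5308 + (-9 - 91) = -5308 - 100 = -5408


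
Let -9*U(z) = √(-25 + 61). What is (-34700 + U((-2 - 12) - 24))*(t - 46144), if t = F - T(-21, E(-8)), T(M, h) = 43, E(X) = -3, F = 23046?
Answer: 2409024382/3 ≈ 8.0301e+8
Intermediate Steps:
t = 23003 (t = 23046 - 1*43 = 23046 - 43 = 23003)
U(z) = -⅔ (U(z) = -√(-25 + 61)/9 = -√36/9 = -⅑*6 = -⅔)
(-34700 + U((-2 - 12) - 24))*(t - 46144) = (-34700 - ⅔)*(23003 - 46144) = -104102/3*(-23141) = 2409024382/3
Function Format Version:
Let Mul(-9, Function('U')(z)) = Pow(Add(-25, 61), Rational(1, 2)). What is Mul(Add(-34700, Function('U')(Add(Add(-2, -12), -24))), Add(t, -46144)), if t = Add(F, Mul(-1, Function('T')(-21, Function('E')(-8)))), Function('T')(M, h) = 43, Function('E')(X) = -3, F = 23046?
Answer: Rational(2409024382, 3) ≈ 8.0301e+8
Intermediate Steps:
t = 23003 (t = Add(23046, Mul(-1, 43)) = Add(23046, -43) = 23003)
Function('U')(z) = Rational(-2, 3) (Function('U')(z) = Mul(Rational(-1, 9), Pow(Add(-25, 61), Rational(1, 2))) = Mul(Rational(-1, 9), Pow(36, Rational(1, 2))) = Mul(Rational(-1, 9), 6) = Rational(-2, 3))
Mul(Add(-34700, Function('U')(Add(Add(-2, -12), -24))), Add(t, -46144)) = Mul(Add(-34700, Rational(-2, 3)), Add(23003, -46144)) = Mul(Rational(-104102, 3), -23141) = Rational(2409024382, 3)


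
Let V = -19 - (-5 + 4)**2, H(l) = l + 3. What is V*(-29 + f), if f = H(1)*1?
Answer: 500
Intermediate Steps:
H(l) = 3 + l
f = 4 (f = (3 + 1)*1 = 4*1 = 4)
V = -20 (V = -19 - 1*(-1)**2 = -19 - 1*1 = -19 - 1 = -20)
V*(-29 + f) = -20*(-29 + 4) = -20*(-25) = 500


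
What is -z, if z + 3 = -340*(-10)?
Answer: -3397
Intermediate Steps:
z = 3397 (z = -3 - 340*(-10) = -3 + 3400 = 3397)
-z = -1*3397 = -3397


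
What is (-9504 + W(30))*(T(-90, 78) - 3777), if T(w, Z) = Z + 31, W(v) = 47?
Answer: 34688276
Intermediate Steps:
T(w, Z) = 31 + Z
(-9504 + W(30))*(T(-90, 78) - 3777) = (-9504 + 47)*((31 + 78) - 3777) = -9457*(109 - 3777) = -9457*(-3668) = 34688276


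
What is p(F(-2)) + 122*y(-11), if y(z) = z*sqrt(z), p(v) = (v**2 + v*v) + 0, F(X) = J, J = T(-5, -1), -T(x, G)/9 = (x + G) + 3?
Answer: 1458 - 1342*I*sqrt(11) ≈ 1458.0 - 4450.9*I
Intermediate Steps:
T(x, G) = -27 - 9*G - 9*x (T(x, G) = -9*((x + G) + 3) = -9*((G + x) + 3) = -9*(3 + G + x) = -27 - 9*G - 9*x)
J = 27 (J = -27 - 9*(-1) - 9*(-5) = -27 + 9 + 45 = 27)
F(X) = 27
p(v) = 2*v**2 (p(v) = (v**2 + v**2) + 0 = 2*v**2 + 0 = 2*v**2)
y(z) = z**(3/2)
p(F(-2)) + 122*y(-11) = 2*27**2 + 122*(-11)**(3/2) = 2*729 + 122*(-11*I*sqrt(11)) = 1458 - 1342*I*sqrt(11)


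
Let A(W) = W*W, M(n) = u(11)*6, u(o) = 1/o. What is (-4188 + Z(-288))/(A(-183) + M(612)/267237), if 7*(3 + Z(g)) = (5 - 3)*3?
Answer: -28740537639/229703830601 ≈ -0.12512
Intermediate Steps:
M(n) = 6/11
Z(g) = -15/7 (Z(g) = -3 + ((5 - 3)*3)/7 = -3 + (2*3)/7 = -3 + (⅐)*6 = -3 + 6/7 = -15/7)
A(W) = W²
(-4188 + Z(-288))/(A(-183) + M(612)/267237) = (-4188 - 15/7)/((-183)² + (6/11)/267237) = -29331/(7*(33489 + (6/11)*(1/267237))) = -29331/(7*(33489 + 2/979869)) = -29331/(7*32814832943/979869) = -29331/7*979869/32814832943 = -28740537639/229703830601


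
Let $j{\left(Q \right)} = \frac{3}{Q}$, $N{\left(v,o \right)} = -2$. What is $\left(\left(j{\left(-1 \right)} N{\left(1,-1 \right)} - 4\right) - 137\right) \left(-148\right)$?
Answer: $19980$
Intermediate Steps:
$\left(\left(j{\left(-1 \right)} N{\left(1,-1 \right)} - 4\right) - 137\right) \left(-148\right) = \left(\left(\frac{3}{-1} \left(-2\right) - 4\right) - 137\right) \left(-148\right) = \left(\left(3 \left(-1\right) \left(-2\right) - 4\right) - 137\right) \left(-148\right) = \left(\left(\left(-3\right) \left(-2\right) - 4\right) - 137\right) \left(-148\right) = \left(\left(6 - 4\right) - 137\right) \left(-148\right) = \left(2 - 137\right) \left(-148\right) = \left(-135\right) \left(-148\right) = 19980$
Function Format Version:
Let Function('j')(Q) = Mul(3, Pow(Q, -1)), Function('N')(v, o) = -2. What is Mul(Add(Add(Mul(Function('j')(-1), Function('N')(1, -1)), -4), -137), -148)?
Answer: 19980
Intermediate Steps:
Mul(Add(Add(Mul(Function('j')(-1), Function('N')(1, -1)), -4), -137), -148) = Mul(Add(Add(Mul(Mul(3, Pow(-1, -1)), -2), -4), -137), -148) = Mul(Add(Add(Mul(Mul(3, -1), -2), -4), -137), -148) = Mul(Add(Add(Mul(-3, -2), -4), -137), -148) = Mul(Add(Add(6, -4), -137), -148) = Mul(Add(2, -137), -148) = Mul(-135, -148) = 19980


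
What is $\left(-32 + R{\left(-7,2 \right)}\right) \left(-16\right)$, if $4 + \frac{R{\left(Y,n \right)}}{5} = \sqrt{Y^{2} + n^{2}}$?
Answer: $832 - 80 \sqrt{53} \approx 249.59$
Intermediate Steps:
$R{\left(Y,n \right)} = -20 + 5 \sqrt{Y^{2} + n^{2}}$
$\left(-32 + R{\left(-7,2 \right)}\right) \left(-16\right) = \left(-32 - \left(20 - 5 \sqrt{\left(-7\right)^{2} + 2^{2}}\right)\right) \left(-16\right) = \left(-32 - \left(20 - 5 \sqrt{49 + 4}\right)\right) \left(-16\right) = \left(-32 - \left(20 - 5 \sqrt{53}\right)\right) \left(-16\right) = \left(-52 + 5 \sqrt{53}\right) \left(-16\right) = 832 - 80 \sqrt{53}$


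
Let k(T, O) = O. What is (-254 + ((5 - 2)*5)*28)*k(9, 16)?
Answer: 2656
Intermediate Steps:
(-254 + ((5 - 2)*5)*28)*k(9, 16) = (-254 + ((5 - 2)*5)*28)*16 = (-254 + (3*5)*28)*16 = (-254 + 15*28)*16 = (-254 + 420)*16 = 166*16 = 2656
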